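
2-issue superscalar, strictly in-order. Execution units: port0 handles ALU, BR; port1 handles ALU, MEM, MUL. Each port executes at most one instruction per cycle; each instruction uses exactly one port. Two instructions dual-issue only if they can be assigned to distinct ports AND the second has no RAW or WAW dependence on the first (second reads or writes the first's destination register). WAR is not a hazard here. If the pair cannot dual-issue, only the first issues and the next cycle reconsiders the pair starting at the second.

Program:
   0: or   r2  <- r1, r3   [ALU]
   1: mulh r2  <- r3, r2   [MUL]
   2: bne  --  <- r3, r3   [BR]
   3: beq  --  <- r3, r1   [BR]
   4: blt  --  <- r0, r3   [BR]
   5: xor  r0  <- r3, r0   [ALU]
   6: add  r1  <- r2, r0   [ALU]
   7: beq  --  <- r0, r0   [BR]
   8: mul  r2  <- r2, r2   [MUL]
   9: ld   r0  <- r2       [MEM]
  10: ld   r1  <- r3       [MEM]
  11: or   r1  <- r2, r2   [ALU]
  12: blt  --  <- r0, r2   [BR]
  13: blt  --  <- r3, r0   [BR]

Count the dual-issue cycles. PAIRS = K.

0. or @i0  | RAW+WAW r2
1. mulh bne @i1,i2  | dual
2. beq @i3  | no-port BR/BR
3. blt xor @i4,i5  | dual
4. add beq @i6,i7  | dual
5. mul @i8  | no-port MUL/MEM
6. ld @i9  | no-port MEM/MEM
7. ld @i10  | WAW r1
8. or blt @i11,i12  | dual
9. blt @i13  | tail

PAIRS = 4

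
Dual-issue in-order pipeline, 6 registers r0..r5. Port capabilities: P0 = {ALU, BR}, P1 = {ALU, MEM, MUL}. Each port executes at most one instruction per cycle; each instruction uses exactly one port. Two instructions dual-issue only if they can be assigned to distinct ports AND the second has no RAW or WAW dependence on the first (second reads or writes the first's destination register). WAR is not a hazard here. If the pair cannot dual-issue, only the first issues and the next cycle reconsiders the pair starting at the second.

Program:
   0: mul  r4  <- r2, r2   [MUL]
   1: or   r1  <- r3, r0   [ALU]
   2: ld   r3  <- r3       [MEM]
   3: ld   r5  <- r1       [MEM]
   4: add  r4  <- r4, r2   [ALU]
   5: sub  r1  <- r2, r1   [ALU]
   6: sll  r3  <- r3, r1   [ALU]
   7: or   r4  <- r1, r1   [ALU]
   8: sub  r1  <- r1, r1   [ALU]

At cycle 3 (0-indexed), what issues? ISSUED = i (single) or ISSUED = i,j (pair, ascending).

ISSUED = 5

[0] i0+i1  mul;or  -- pair
[1] i2  ld  -- no-port MEM/MEM
[2] i3+i4  ld;add  -- pair
[3] i5  sub  -- RAW r1
[4] i6+i7  sll;or  -- pair
[5] i8  sub  -- tail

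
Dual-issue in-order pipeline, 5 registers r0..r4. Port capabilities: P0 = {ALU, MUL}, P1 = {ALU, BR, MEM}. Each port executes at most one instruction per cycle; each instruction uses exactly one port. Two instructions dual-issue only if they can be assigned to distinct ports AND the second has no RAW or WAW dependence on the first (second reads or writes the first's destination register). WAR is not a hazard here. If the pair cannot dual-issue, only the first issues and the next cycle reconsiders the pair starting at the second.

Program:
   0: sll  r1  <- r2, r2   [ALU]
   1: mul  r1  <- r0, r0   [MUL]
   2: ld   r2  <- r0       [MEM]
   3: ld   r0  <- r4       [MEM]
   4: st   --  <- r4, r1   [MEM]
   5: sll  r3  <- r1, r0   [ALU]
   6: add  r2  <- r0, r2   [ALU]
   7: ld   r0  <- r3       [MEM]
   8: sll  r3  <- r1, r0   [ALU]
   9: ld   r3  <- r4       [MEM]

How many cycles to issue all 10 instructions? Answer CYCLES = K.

[0] i0  sll  -- WAW r1
[1] i1&i2  mul;ld  -- 2-wide
[2] i3  ld  -- no-port MEM/MEM
[3] i4&i5  st;sll  -- 2-wide
[4] i6&i7  add;ld  -- 2-wide
[5] i8  sll  -- WAW r3
[6] i9  ld  -- tail

CYCLES = 7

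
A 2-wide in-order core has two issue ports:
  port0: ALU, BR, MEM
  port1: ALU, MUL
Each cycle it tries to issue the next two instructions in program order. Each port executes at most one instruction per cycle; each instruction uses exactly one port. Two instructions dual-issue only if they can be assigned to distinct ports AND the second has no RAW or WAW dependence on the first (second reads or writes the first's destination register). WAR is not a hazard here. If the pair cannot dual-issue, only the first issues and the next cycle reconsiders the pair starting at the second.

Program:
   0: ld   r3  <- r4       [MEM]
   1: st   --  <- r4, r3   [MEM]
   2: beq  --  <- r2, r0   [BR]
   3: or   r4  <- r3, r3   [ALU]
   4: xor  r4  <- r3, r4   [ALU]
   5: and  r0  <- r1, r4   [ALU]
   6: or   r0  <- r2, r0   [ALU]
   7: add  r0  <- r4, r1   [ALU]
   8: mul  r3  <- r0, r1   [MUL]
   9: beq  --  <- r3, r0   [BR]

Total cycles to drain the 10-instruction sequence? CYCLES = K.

CYCLES = 9

[0] i0  ld.MEM  -- no-port MEM/MEM
[1] i1  st.MEM  -- no-port MEM/BR
[2] i2&i3  beq.BR/or.ALU  -- pair
[3] i4  xor.ALU  -- RAW r4
[4] i5  and.ALU  -- RAW+WAW r0
[5] i6  or.ALU  -- WAW r0
[6] i7  add.ALU  -- RAW r0
[7] i8  mul.MUL  -- RAW r3
[8] i9  beq.BR  -- tail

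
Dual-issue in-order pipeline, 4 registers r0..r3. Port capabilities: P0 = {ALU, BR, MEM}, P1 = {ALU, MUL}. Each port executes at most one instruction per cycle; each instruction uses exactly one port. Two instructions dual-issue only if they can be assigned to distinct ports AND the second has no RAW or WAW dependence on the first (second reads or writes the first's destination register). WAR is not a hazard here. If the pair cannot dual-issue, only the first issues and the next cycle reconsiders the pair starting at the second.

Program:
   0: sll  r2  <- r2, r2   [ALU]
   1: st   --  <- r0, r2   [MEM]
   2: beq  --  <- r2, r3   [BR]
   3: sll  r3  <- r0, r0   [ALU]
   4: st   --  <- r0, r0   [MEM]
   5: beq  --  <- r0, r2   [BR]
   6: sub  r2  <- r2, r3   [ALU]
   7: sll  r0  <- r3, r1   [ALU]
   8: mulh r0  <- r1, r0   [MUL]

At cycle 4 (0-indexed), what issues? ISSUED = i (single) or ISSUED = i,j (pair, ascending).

0. sll.ALU @i0  | RAW r2
1. st.MEM @i1  | no-port MEM/BR
2. beq.BR sll.ALU @i2&i3  | dual
3. st.MEM @i4  | no-port MEM/BR
4. beq.BR sub.ALU @i5&i6  | dual
5. sll.ALU @i7  | RAW+WAW r0
6. mulh.MUL @i8  | tail

ISSUED = 5,6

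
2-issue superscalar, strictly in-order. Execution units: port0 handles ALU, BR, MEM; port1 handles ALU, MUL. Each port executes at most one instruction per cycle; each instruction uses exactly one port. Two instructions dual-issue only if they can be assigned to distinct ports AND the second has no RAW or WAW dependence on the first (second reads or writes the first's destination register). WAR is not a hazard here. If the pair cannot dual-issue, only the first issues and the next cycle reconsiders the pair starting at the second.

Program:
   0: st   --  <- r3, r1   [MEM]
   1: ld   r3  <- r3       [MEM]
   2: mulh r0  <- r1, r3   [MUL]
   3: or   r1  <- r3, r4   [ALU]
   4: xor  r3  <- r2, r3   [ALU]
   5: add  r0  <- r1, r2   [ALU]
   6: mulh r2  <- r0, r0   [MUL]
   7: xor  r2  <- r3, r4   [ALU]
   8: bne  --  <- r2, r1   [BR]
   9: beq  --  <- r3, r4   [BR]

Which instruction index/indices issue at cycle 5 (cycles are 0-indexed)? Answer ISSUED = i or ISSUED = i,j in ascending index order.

ISSUED = 7

  cy0 -> i0 (st) no-port MEM/MEM
  cy1 -> i1 (ld) RAW r3
  cy2 -> i2,i3 (mulh;or) 2-wide
  cy3 -> i4,i5 (xor;add) 2-wide
  cy4 -> i6 (mulh) WAW r2
  cy5 -> i7 (xor) RAW r2
  cy6 -> i8 (bne) no-port BR/BR
  cy7 -> i9 (beq) tail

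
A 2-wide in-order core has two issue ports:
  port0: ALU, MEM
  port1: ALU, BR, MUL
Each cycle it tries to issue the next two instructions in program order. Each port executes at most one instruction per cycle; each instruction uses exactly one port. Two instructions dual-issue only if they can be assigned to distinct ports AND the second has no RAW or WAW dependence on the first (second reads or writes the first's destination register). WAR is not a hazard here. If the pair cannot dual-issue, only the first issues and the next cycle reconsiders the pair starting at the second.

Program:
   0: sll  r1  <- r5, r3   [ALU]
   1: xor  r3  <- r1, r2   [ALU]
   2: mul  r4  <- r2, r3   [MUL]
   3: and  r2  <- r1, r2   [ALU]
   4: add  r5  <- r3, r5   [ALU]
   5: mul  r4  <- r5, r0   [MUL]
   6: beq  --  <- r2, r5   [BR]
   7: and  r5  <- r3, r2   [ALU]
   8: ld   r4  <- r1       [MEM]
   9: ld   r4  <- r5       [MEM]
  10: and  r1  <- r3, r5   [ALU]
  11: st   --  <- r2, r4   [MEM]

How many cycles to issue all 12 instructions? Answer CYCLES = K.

c0: i0 sll.ALU  RAW r1
c1: i1 xor.ALU  RAW r3
c2: i2/i3 mul.MUL/and.ALU  2-wide
c3: i4 add.ALU  RAW r5
c4: i5 mul.MUL  no-port MUL/BR
c5: i6/i7 beq.BR/and.ALU  2-wide
c6: i8 ld.MEM  no-port MEM/MEM
c7: i9/i10 ld.MEM/and.ALU  2-wide
c8: i11 st.MEM  tail

CYCLES = 9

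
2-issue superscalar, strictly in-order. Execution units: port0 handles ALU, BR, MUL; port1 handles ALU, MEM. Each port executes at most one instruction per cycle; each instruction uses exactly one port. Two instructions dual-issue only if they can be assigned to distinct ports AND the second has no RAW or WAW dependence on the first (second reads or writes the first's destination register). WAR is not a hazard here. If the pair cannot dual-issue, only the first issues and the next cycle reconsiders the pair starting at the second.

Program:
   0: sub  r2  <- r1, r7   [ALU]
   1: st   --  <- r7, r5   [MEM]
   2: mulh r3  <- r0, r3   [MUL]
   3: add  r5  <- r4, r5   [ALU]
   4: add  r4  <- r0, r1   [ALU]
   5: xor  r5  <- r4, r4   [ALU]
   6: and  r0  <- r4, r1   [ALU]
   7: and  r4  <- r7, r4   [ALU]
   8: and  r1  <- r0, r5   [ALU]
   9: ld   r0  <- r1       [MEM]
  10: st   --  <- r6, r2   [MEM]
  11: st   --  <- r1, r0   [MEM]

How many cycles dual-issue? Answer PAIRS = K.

PAIRS = 4

0. sub/st @i0/i1  | 2-wide
1. mulh/add @i2/i3  | 2-wide
2. add @i4  | RAW r4
3. xor/and @i5/i6  | 2-wide
4. and/and @i7/i8  | 2-wide
5. ld @i9  | no-port MEM/MEM
6. st @i10  | no-port MEM/MEM
7. st @i11  | tail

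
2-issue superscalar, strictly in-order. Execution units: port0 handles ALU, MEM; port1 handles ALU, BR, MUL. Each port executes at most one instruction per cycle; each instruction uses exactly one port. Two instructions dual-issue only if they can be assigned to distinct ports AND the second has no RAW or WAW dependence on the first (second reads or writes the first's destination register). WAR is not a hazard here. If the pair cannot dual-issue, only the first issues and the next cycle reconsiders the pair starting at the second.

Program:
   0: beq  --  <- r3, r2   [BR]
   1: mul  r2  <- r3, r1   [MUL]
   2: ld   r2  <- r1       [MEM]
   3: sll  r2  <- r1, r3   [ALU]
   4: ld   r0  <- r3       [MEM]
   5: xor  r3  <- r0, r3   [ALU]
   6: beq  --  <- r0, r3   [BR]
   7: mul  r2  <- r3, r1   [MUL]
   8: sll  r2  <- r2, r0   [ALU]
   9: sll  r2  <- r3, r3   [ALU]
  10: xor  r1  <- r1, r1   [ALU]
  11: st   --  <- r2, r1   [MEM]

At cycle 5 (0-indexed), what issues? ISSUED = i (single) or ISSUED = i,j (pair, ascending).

[0] i0  beq  -- no-port BR/MUL
[1] i1  mul  -- WAW r2
[2] i2  ld  -- WAW r2
[3] i3,i4  sll ld  -- dual
[4] i5  xor  -- RAW r3
[5] i6  beq  -- no-port BR/MUL
[6] i7  mul  -- RAW+WAW r2
[7] i8  sll  -- WAW r2
[8] i9,i10  sll xor  -- dual
[9] i11  st  -- tail

ISSUED = 6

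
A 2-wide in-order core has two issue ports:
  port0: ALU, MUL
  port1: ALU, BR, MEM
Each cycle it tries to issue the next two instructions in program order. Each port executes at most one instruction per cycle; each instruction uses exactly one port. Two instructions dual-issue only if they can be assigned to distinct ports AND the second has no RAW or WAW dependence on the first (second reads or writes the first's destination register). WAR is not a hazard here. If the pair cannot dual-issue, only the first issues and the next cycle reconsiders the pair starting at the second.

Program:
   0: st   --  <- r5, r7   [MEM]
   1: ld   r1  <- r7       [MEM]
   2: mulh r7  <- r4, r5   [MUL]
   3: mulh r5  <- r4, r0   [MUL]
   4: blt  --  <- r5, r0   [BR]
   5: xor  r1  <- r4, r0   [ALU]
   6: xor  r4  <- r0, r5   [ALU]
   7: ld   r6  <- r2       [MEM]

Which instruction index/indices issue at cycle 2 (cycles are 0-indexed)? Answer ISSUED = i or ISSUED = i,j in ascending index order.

ISSUED = 3

[0] i0  st  -- no-port MEM/MEM
[1] i1,i2  ld+mulh  -- dual
[2] i3  mulh  -- RAW r5
[3] i4,i5  blt+xor  -- dual
[4] i6,i7  xor+ld  -- dual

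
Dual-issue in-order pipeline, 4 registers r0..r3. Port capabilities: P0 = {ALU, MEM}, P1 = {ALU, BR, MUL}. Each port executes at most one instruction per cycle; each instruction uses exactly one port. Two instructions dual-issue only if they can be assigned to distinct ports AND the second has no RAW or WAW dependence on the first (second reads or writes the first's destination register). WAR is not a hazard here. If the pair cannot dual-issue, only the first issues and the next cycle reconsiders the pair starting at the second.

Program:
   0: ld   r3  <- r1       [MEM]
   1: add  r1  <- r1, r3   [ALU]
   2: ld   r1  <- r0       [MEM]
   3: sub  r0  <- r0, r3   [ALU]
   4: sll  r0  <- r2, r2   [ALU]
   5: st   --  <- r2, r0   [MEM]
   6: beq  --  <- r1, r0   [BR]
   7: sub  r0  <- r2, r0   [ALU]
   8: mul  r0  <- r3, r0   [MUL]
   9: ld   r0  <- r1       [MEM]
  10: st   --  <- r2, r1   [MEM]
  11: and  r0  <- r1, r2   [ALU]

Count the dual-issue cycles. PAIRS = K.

[0] i0  ld.MEM  -- RAW r3
[1] i1  add.ALU  -- WAW r1
[2] i2,i3  ld.MEM;sub.ALU  -- 2-wide
[3] i4  sll.ALU  -- RAW r0
[4] i5,i6  st.MEM;beq.BR  -- 2-wide
[5] i7  sub.ALU  -- RAW+WAW r0
[6] i8  mul.MUL  -- WAW r0
[7] i9  ld.MEM  -- no-port MEM/MEM
[8] i10,i11  st.MEM;and.ALU  -- 2-wide

PAIRS = 3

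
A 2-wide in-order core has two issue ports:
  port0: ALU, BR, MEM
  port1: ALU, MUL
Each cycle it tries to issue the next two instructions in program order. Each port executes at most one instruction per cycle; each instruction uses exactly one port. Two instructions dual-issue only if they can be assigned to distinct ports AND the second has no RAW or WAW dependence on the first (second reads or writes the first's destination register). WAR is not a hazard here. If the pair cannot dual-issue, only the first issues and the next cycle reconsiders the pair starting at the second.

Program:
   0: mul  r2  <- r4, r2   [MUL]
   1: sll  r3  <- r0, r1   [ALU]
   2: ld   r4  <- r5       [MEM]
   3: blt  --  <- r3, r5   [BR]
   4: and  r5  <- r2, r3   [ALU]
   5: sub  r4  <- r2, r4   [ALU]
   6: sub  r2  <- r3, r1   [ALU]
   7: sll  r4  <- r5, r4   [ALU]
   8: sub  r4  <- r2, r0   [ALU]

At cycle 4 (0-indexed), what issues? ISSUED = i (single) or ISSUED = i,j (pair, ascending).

#0 head=0: mul.MUL+sll.ALU i0/i1 pair
#1 head=2: ld.MEM i2 no-port MEM/BR
#2 head=3: blt.BR+and.ALU i3/i4 pair
#3 head=5: sub.ALU+sub.ALU i5/i6 pair
#4 head=7: sll.ALU i7 WAW r4
#5 head=8: sub.ALU i8 tail

ISSUED = 7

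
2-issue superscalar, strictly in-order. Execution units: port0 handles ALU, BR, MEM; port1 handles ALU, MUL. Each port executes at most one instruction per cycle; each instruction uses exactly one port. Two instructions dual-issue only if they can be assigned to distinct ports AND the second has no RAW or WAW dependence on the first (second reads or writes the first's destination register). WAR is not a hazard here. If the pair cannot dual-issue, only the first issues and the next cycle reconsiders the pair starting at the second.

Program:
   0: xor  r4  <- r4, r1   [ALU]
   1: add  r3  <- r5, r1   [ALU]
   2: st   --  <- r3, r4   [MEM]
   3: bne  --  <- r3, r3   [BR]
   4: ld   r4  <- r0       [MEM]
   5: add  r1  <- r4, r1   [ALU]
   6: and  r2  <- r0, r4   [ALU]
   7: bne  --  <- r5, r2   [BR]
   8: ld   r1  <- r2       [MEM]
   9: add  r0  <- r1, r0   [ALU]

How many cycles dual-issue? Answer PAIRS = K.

[0] i0/i1  xor add  -- pair
[1] i2  st  -- no-port MEM/BR
[2] i3  bne  -- no-port BR/MEM
[3] i4  ld  -- RAW r4
[4] i5/i6  add and  -- pair
[5] i7  bne  -- no-port BR/MEM
[6] i8  ld  -- RAW r1
[7] i9  add  -- tail

PAIRS = 2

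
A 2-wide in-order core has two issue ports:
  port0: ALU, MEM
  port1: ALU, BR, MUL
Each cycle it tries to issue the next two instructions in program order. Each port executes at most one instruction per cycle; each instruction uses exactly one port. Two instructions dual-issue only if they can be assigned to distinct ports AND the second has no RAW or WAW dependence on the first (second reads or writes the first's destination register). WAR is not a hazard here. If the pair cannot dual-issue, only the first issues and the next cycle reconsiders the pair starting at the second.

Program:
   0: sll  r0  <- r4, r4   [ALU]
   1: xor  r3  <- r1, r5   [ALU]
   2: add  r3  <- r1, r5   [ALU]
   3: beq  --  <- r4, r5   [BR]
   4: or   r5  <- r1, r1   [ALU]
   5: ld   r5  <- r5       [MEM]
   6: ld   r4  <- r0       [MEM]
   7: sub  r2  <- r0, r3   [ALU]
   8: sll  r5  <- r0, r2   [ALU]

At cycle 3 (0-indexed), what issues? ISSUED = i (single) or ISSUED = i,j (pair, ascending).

ISSUED = 5

c0: i0+i1 sll+xor  2-wide
c1: i2+i3 add+beq  2-wide
c2: i4 or  RAW+WAW r5
c3: i5 ld  no-port MEM/MEM
c4: i6+i7 ld+sub  2-wide
c5: i8 sll  tail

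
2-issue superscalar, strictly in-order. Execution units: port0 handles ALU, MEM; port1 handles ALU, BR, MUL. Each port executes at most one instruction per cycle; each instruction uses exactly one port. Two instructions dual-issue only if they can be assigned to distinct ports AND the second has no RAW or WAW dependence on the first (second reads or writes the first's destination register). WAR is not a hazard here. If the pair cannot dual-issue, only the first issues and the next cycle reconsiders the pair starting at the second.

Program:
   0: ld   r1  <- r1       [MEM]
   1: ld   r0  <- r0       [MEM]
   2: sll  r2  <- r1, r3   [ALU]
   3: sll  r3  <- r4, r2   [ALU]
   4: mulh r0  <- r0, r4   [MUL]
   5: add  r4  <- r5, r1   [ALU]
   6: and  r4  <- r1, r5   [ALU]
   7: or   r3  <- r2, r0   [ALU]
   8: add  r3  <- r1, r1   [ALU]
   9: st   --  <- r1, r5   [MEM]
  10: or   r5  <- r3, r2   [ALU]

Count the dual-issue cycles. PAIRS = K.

PAIRS = 4

0. ld.MEM @i0  | no-port MEM/MEM
1. ld.MEM sll.ALU @i1+i2  | dual
2. sll.ALU mulh.MUL @i3+i4  | dual
3. add.ALU @i5  | WAW r4
4. and.ALU or.ALU @i6+i7  | dual
5. add.ALU st.MEM @i8+i9  | dual
6. or.ALU @i10  | tail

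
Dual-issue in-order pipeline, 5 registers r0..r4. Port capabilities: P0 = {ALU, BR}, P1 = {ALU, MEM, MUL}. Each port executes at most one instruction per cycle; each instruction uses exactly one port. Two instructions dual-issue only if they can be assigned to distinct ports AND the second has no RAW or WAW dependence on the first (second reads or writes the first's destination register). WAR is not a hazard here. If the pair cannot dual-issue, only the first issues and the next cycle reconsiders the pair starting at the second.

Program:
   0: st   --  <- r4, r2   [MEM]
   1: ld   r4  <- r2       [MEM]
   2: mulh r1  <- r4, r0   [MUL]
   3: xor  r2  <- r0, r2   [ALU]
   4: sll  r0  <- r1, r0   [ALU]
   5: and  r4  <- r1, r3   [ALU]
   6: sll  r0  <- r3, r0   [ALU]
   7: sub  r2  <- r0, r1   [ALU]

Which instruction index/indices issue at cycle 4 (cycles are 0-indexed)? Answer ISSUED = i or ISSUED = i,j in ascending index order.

ISSUED = 6

c0: i0 st  no-port MEM/MEM
c1: i1 ld  no-port MEM/MUL
c2: i2,i3 mulh xor  2-wide
c3: i4,i5 sll and  2-wide
c4: i6 sll  RAW r0
c5: i7 sub  tail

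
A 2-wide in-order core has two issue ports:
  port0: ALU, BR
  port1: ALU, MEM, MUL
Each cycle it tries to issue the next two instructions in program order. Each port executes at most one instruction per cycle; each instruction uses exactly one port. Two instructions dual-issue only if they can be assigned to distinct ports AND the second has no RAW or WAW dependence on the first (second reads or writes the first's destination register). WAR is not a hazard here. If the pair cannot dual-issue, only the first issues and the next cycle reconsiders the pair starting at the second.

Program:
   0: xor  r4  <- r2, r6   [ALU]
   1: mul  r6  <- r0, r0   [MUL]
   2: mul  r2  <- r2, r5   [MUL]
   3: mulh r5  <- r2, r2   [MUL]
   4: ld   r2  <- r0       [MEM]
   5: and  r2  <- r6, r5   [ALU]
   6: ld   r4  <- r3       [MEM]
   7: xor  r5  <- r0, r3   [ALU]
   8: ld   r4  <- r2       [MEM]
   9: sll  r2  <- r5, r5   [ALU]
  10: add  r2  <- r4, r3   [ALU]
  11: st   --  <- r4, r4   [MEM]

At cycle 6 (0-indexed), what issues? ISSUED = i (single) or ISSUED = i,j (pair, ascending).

ISSUED = 9

c0: i0,i1 xor.ALU mul.MUL  dual
c1: i2 mul.MUL  no-port MUL/MUL
c2: i3 mulh.MUL  no-port MUL/MEM
c3: i4 ld.MEM  WAW r2
c4: i5,i6 and.ALU ld.MEM  dual
c5: i7,i8 xor.ALU ld.MEM  dual
c6: i9 sll.ALU  WAW r2
c7: i10,i11 add.ALU st.MEM  dual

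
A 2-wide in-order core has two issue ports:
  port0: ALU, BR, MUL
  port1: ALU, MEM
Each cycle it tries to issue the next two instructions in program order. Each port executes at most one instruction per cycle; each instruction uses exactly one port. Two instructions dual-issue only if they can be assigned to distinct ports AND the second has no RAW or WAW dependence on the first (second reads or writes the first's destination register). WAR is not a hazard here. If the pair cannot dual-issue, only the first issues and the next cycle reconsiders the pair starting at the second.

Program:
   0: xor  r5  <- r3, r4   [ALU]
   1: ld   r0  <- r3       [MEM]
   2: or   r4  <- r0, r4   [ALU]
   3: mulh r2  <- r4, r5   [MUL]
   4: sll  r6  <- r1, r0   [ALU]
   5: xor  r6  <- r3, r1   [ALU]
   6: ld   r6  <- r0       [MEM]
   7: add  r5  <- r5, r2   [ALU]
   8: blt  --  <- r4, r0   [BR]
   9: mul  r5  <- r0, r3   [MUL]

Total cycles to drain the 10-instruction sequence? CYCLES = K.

0. xor.ALU ld.MEM @i0+i1  | dual
1. or.ALU @i2  | RAW r4
2. mulh.MUL sll.ALU @i3+i4  | dual
3. xor.ALU @i5  | WAW r6
4. ld.MEM add.ALU @i6+i7  | dual
5. blt.BR @i8  | no-port BR/MUL
6. mul.MUL @i9  | tail

CYCLES = 7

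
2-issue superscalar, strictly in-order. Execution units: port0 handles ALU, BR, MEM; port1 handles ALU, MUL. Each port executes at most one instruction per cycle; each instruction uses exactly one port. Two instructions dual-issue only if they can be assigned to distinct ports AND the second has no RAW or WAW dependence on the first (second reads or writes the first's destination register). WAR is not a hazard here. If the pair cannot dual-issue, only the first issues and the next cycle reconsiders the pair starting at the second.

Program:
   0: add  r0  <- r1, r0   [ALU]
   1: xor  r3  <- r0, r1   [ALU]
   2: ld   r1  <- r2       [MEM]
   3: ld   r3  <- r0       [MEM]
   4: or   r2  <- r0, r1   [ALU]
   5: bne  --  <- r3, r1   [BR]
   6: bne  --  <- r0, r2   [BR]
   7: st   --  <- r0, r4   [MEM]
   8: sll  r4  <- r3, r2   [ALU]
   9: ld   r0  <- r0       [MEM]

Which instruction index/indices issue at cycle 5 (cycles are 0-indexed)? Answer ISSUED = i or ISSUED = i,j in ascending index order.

ISSUED = 7,8

t=0 i0:add.ALU ; RAW r0
t=1 i1+i2:xor.ALU ld.MEM ; dual
t=2 i3+i4:ld.MEM or.ALU ; dual
t=3 i5:bne.BR ; no-port BR/BR
t=4 i6:bne.BR ; no-port BR/MEM
t=5 i7+i8:st.MEM sll.ALU ; dual
t=6 i9:ld.MEM ; tail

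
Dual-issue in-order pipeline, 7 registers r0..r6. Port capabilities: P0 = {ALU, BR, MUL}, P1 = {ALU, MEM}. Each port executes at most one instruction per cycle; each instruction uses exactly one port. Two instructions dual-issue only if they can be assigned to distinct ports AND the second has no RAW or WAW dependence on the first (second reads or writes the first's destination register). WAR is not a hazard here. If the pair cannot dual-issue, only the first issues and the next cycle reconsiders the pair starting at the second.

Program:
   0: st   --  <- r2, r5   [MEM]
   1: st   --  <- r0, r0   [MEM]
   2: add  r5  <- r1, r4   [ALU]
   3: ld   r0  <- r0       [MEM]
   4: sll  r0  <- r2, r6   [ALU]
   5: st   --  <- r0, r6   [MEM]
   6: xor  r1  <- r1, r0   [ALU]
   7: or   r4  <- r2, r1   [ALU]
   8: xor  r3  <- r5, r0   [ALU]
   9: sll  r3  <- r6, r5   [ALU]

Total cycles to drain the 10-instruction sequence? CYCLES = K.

c0: i0 st  no-port MEM/MEM
c1: i1&i2 st add  dual
c2: i3 ld  WAW r0
c3: i4 sll  RAW r0
c4: i5&i6 st xor  dual
c5: i7&i8 or xor  dual
c6: i9 sll  tail

CYCLES = 7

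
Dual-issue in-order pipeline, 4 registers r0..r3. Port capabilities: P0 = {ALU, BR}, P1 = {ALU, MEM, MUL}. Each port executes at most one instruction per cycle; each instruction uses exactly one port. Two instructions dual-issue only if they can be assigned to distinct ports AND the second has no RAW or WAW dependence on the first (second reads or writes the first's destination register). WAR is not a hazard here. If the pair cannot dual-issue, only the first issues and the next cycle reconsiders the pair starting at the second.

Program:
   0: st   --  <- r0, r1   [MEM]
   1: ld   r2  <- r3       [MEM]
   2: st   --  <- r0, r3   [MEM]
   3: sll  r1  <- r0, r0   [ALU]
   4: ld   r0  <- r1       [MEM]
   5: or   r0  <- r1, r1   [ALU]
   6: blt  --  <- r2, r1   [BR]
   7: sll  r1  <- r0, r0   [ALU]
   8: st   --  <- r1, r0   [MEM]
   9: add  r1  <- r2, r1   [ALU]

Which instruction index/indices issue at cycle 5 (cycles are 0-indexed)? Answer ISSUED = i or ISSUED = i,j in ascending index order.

#0 head=0: st.MEM i0 no-port MEM/MEM
#1 head=1: ld.MEM i1 no-port MEM/MEM
#2 head=2: st.MEM sll.ALU i2,i3 pair
#3 head=4: ld.MEM i4 WAW r0
#4 head=5: or.ALU blt.BR i5,i6 pair
#5 head=7: sll.ALU i7 RAW r1
#6 head=8: st.MEM add.ALU i8,i9 pair

ISSUED = 7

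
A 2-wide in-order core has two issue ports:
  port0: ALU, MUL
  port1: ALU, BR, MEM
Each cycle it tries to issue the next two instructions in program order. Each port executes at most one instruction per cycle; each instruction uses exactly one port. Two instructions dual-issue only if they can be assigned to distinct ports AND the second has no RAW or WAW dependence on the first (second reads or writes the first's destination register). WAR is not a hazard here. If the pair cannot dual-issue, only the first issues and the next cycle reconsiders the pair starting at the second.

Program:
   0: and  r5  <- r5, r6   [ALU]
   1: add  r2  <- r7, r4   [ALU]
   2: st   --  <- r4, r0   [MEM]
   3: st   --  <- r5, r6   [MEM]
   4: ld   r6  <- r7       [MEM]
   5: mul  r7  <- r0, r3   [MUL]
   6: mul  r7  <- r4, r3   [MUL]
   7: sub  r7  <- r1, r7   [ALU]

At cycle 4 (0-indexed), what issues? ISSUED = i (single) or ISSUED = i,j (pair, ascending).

  cy0 -> i0+i1 (and+add) pair
  cy1 -> i2 (st) no-port MEM/MEM
  cy2 -> i3 (st) no-port MEM/MEM
  cy3 -> i4+i5 (ld+mul) pair
  cy4 -> i6 (mul) RAW+WAW r7
  cy5 -> i7 (sub) tail

ISSUED = 6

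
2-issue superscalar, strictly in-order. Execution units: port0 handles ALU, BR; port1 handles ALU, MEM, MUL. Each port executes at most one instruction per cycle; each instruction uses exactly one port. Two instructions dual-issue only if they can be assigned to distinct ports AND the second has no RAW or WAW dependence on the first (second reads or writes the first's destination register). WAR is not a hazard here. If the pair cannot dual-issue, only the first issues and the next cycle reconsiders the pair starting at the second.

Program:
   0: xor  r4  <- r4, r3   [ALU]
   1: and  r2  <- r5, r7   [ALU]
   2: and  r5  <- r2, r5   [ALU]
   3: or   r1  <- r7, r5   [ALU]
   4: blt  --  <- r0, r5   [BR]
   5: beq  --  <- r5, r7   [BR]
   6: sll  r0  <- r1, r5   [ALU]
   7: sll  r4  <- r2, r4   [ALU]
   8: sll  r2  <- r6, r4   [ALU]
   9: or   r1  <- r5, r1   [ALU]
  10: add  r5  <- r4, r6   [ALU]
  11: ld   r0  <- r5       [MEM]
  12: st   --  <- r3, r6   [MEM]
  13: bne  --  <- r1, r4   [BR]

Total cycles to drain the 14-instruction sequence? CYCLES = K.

[0] i0/i1  xor.ALU;and.ALU  -- 2-wide
[1] i2  and.ALU  -- RAW r5
[2] i3/i4  or.ALU;blt.BR  -- 2-wide
[3] i5/i6  beq.BR;sll.ALU  -- 2-wide
[4] i7  sll.ALU  -- RAW r4
[5] i8/i9  sll.ALU;or.ALU  -- 2-wide
[6] i10  add.ALU  -- RAW r5
[7] i11  ld.MEM  -- no-port MEM/MEM
[8] i12/i13  st.MEM;bne.BR  -- 2-wide

CYCLES = 9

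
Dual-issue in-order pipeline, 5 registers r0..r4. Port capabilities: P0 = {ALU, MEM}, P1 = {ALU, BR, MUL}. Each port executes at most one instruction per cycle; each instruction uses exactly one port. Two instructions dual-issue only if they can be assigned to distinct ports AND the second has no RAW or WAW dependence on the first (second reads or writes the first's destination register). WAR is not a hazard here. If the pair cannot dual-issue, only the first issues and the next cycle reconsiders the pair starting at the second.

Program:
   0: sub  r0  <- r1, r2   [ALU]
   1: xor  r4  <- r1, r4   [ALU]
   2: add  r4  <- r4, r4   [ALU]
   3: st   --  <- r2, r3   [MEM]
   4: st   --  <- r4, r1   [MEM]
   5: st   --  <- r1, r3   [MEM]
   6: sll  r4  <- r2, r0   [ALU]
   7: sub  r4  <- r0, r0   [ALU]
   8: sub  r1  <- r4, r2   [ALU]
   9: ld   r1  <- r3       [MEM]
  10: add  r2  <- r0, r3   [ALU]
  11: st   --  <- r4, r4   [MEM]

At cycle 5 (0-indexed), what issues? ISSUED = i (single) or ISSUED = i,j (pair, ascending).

ISSUED = 8

#0 head=0: sub+xor i0,i1 2-wide
#1 head=2: add+st i2,i3 2-wide
#2 head=4: st i4 no-port MEM/MEM
#3 head=5: st+sll i5,i6 2-wide
#4 head=7: sub i7 RAW r4
#5 head=8: sub i8 WAW r1
#6 head=9: ld+add i9,i10 2-wide
#7 head=11: st i11 tail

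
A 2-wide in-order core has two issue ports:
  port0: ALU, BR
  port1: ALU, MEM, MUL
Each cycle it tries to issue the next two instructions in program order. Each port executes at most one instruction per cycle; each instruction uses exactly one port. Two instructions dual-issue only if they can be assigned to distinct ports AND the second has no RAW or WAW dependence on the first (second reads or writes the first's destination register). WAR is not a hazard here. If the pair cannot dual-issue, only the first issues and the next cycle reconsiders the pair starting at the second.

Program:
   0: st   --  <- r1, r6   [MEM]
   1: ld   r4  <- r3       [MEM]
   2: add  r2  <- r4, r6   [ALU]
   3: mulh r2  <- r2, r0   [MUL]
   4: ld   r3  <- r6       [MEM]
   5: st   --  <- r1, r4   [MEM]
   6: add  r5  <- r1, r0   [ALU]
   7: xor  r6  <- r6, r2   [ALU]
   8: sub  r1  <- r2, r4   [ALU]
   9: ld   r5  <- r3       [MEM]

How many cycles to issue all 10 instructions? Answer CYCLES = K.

CYCLES = 8

  cy0 -> i0 (st) no-port MEM/MEM
  cy1 -> i1 (ld) RAW r4
  cy2 -> i2 (add) RAW+WAW r2
  cy3 -> i3 (mulh) no-port MUL/MEM
  cy4 -> i4 (ld) no-port MEM/MEM
  cy5 -> i5,i6 (st/add) 2-wide
  cy6 -> i7,i8 (xor/sub) 2-wide
  cy7 -> i9 (ld) tail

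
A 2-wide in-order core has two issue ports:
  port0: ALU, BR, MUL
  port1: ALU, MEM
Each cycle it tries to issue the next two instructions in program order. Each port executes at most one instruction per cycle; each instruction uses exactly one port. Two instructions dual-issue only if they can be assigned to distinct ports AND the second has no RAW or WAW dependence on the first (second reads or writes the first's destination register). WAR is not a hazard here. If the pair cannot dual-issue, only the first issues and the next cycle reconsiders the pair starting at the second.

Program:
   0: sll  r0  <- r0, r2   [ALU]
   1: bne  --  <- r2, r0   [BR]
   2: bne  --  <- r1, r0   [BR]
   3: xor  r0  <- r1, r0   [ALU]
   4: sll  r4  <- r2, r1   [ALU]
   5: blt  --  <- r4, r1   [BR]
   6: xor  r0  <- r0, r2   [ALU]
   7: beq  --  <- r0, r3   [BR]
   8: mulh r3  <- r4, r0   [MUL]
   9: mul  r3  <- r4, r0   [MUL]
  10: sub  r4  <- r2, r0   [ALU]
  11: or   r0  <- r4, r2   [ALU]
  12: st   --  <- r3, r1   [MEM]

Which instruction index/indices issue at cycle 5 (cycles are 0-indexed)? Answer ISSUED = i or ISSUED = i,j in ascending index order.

  cy0 -> i0 (sll) RAW r0
  cy1 -> i1 (bne) no-port BR/BR
  cy2 -> i2,i3 (bne/xor) 2-wide
  cy3 -> i4 (sll) RAW r4
  cy4 -> i5,i6 (blt/xor) 2-wide
  cy5 -> i7 (beq) no-port BR/MUL
  cy6 -> i8 (mulh) no-port MUL/MUL
  cy7 -> i9,i10 (mul/sub) 2-wide
  cy8 -> i11,i12 (or/st) 2-wide

ISSUED = 7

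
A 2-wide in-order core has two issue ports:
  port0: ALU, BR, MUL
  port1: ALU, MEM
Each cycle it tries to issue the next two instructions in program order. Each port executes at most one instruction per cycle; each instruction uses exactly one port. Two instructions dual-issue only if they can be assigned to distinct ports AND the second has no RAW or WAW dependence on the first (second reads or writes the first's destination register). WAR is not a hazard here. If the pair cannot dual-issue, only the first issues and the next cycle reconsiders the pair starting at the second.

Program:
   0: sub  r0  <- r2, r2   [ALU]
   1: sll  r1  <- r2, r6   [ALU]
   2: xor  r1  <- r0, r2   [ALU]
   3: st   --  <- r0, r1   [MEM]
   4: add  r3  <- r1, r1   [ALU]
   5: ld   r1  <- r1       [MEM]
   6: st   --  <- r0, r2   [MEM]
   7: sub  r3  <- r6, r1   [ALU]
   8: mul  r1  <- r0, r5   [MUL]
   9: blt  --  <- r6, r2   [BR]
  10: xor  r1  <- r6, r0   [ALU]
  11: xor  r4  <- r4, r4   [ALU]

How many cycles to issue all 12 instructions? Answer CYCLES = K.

0. sub+sll @i0,i1  | dual
1. xor @i2  | RAW r1
2. st+add @i3,i4  | dual
3. ld @i5  | no-port MEM/MEM
4. st+sub @i6,i7  | dual
5. mul @i8  | no-port MUL/BR
6. blt+xor @i9,i10  | dual
7. xor @i11  | tail

CYCLES = 8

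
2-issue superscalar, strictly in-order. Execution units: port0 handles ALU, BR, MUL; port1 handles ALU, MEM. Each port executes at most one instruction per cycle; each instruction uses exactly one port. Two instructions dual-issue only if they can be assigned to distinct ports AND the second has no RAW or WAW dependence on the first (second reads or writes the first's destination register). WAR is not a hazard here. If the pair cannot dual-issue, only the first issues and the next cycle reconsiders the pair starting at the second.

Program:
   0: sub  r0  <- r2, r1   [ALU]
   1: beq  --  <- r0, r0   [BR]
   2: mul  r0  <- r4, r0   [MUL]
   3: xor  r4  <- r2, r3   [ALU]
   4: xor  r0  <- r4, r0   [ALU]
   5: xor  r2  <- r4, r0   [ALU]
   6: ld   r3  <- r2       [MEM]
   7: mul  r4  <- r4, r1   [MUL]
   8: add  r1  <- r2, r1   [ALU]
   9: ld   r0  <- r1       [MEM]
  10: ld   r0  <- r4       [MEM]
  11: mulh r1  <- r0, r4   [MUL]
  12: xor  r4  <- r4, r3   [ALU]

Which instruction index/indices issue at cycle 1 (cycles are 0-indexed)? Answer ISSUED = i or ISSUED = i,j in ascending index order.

0. sub.ALU @i0  | RAW r0
1. beq.BR @i1  | no-port BR/MUL
2. mul.MUL+xor.ALU @i2&i3  | pair
3. xor.ALU @i4  | RAW r0
4. xor.ALU @i5  | RAW r2
5. ld.MEM+mul.MUL @i6&i7  | pair
6. add.ALU @i8  | RAW r1
7. ld.MEM @i9  | no-port MEM/MEM
8. ld.MEM @i10  | RAW r0
9. mulh.MUL+xor.ALU @i11&i12  | pair

ISSUED = 1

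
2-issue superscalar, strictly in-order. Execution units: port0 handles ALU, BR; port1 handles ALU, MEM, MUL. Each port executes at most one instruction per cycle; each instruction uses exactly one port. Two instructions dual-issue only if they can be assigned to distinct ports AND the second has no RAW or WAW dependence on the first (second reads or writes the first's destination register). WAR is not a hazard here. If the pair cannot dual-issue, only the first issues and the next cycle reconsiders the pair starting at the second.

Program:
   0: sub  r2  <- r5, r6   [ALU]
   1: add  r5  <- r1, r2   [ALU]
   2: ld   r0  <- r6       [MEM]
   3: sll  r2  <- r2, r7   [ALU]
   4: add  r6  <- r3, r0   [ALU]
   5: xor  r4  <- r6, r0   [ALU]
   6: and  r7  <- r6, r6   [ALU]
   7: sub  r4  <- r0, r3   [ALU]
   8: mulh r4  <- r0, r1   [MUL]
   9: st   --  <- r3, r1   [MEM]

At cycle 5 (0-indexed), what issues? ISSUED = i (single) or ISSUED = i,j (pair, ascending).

ISSUED = 8

t=0 i0:sub.ALU ; RAW r2
t=1 i1,i2:add.ALU/ld.MEM ; dual
t=2 i3,i4:sll.ALU/add.ALU ; dual
t=3 i5,i6:xor.ALU/and.ALU ; dual
t=4 i7:sub.ALU ; WAW r4
t=5 i8:mulh.MUL ; no-port MUL/MEM
t=6 i9:st.MEM ; tail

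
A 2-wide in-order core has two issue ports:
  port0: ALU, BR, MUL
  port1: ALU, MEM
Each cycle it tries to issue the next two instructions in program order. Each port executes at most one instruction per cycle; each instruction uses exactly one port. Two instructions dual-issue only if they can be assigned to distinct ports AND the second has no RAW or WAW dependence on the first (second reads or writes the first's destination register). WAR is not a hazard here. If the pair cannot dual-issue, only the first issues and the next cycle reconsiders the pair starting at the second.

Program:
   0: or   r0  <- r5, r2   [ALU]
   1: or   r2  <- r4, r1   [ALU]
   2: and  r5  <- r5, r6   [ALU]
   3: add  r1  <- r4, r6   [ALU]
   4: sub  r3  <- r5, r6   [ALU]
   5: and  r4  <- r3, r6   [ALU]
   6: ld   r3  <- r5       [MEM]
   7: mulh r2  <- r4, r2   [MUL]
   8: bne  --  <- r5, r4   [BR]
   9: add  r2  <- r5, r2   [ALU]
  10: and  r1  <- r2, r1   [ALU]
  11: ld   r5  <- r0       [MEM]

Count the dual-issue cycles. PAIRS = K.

[0] i0/i1  or.ALU+or.ALU  -- pair
[1] i2/i3  and.ALU+add.ALU  -- pair
[2] i4  sub.ALU  -- RAW r3
[3] i5/i6  and.ALU+ld.MEM  -- pair
[4] i7  mulh.MUL  -- no-port MUL/BR
[5] i8/i9  bne.BR+add.ALU  -- pair
[6] i10/i11  and.ALU+ld.MEM  -- pair

PAIRS = 5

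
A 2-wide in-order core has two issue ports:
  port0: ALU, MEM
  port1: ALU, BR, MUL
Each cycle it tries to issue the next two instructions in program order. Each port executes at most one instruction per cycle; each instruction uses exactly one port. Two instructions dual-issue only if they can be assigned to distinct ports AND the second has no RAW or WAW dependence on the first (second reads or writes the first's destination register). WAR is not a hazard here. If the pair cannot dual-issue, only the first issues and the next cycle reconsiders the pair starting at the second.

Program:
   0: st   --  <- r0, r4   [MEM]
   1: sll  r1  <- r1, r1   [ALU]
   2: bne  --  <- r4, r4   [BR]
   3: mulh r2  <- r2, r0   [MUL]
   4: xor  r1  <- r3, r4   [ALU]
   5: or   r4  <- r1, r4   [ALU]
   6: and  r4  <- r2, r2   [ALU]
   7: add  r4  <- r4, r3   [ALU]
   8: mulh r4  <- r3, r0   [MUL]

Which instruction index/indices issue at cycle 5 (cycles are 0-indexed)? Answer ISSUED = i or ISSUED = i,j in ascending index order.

  cy0 -> i0/i1 (st.MEM+sll.ALU) pair
  cy1 -> i2 (bne.BR) no-port BR/MUL
  cy2 -> i3/i4 (mulh.MUL+xor.ALU) pair
  cy3 -> i5 (or.ALU) WAW r4
  cy4 -> i6 (and.ALU) RAW+WAW r4
  cy5 -> i7 (add.ALU) WAW r4
  cy6 -> i8 (mulh.MUL) tail

ISSUED = 7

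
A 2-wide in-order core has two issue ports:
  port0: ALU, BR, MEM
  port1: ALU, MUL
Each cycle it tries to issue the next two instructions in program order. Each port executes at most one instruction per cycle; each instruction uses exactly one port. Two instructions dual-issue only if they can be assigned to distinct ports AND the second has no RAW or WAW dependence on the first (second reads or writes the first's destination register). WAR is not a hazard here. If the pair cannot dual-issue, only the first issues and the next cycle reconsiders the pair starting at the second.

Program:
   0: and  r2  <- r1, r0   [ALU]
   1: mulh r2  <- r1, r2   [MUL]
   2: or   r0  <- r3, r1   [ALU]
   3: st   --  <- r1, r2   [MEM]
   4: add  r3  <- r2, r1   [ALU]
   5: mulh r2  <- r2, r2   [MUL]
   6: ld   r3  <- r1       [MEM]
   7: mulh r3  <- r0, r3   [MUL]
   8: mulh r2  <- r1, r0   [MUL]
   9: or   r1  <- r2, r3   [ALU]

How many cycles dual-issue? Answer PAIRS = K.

PAIRS = 3

c0: i0 and  RAW+WAW r2
c1: i1+i2 mulh or  pair
c2: i3+i4 st add  pair
c3: i5+i6 mulh ld  pair
c4: i7 mulh  no-port MUL/MUL
c5: i8 mulh  RAW r2
c6: i9 or  tail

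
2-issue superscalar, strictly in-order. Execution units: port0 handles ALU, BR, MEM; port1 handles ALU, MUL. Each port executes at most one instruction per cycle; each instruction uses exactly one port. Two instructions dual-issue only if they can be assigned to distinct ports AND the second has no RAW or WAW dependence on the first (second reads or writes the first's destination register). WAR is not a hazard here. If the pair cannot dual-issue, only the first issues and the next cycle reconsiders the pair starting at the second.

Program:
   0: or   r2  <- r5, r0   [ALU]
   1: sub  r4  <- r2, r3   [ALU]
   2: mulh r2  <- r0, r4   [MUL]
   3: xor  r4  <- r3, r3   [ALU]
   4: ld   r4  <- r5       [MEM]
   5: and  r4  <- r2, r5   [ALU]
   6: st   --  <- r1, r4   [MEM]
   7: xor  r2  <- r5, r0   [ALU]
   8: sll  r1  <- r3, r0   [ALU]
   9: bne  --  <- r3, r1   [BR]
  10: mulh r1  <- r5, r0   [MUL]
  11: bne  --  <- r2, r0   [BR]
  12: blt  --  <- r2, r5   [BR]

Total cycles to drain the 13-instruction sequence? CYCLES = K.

#0 head=0: or i0 RAW r2
#1 head=1: sub i1 RAW r4
#2 head=2: mulh+xor i2/i3 pair
#3 head=4: ld i4 WAW r4
#4 head=5: and i5 RAW r4
#5 head=6: st+xor i6/i7 pair
#6 head=8: sll i8 RAW r1
#7 head=9: bne+mulh i9/i10 pair
#8 head=11: bne i11 no-port BR/BR
#9 head=12: blt i12 tail

CYCLES = 10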